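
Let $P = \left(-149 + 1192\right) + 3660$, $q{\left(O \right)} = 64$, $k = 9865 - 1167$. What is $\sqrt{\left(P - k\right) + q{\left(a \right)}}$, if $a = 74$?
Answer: $i \sqrt{3931} \approx 62.698 i$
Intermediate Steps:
$k = 8698$
$P = 4703$ ($P = 1043 + 3660 = 4703$)
$\sqrt{\left(P - k\right) + q{\left(a \right)}} = \sqrt{\left(4703 - 8698\right) + 64} = \sqrt{-3995 + 64} = \sqrt{-3931} = i \sqrt{3931}$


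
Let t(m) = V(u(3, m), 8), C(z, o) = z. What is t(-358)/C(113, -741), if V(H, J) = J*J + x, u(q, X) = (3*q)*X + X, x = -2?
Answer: 62/113 ≈ 0.54867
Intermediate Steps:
u(q, X) = X + 3*X*q (u(q, X) = 3*X*q + X = X + 3*X*q)
V(H, J) = -2 + J² (V(H, J) = J*J - 2 = J² - 2 = -2 + J²)
t(m) = 62 (t(m) = -2 + 8² = -2 + 64 = 62)
t(-358)/C(113, -741) = 62/113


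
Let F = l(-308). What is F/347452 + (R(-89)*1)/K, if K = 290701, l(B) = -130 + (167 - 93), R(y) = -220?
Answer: -3311382/3607308709 ≈ -0.00091796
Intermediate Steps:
l(B) = -56 (l(B) = -130 + 74 = -56)
F = -56
F/347452 + (R(-89)*1)/K = -56/347452 - 220*1/290701 = -56*1/347452 - 220*1/290701 = -2/12409 - 220/290701 = -3311382/3607308709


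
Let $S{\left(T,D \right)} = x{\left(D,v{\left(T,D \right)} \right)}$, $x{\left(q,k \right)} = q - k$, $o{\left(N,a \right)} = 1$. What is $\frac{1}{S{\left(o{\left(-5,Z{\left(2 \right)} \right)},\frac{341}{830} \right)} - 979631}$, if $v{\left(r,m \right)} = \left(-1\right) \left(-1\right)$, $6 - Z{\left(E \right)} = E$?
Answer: $- \frac{830}{813094219} \approx -1.0208 \cdot 10^{-6}$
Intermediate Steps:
$Z{\left(E \right)} = 6 - E$
$v{\left(r,m \right)} = 1$
$S{\left(T,D \right)} = -1 + D$ ($S{\left(T,D \right)} = D - 1 = -1 + D$)
$\frac{1}{S{\left(o{\left(-5,Z{\left(2 \right)} \right)},\frac{341}{830} \right)} - 979631} = \frac{1}{\left(-1 + \frac{341}{830}\right) - 979631} = \frac{1}{- \frac{489}{830} - 979631} = \frac{1}{- \frac{813094219}{830}} = - \frac{830}{813094219}$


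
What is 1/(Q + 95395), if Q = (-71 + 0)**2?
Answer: 1/100436 ≈ 9.9566e-6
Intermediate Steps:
Q = 5041 (Q = (-71)**2 = 5041)
1/(Q + 95395) = 1/(5041 + 95395) = 1/100436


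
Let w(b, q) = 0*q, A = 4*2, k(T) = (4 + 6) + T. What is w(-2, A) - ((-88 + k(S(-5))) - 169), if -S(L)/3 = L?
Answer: 232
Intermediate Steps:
S(L) = -3*L
k(T) = 10 + T
A = 8
w(b, q) = 0
w(-2, A) - ((-88 + k(S(-5))) - 169) = 0 - ((-88 + (10 - 3*(-5))) - 169) = 0 - ((-88 + (10 + 15)) - 169) = 0 - ((-88 + 25) - 169) = 0 - (-63 - 169) = 0 - 1*(-232) = 0 + 232 = 232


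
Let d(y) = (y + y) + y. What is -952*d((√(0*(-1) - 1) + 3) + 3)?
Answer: -17136 - 2856*I ≈ -17136.0 - 2856.0*I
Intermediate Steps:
d(y) = 3*y (d(y) = 2*y + y = 3*y)
-952*d((√(0*(-1) - 1) + 3) + 3) = -2856*((√(0*(-1) - 1) + 3) + 3) = -2856*((√(0 - 1) + 3) + 3) = -2856*((√(-1) + 3) + 3) = -2856*((I + 3) + 3) = -2856*((3 + I) + 3) = -2856*(6 + I) = -952*(18 + 3*I) = -17136 - 2856*I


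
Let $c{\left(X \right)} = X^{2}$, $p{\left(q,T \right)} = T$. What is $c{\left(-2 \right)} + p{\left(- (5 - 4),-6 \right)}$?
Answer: $-2$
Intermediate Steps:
$c{\left(-2 \right)} + p{\left(- (5 - 4),-6 \right)} = \left(-2\right)^{2} - 6 = 4 - 6 = -2$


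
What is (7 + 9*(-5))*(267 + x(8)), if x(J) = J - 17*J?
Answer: -5282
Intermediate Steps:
x(J) = -16*J
(7 + 9*(-5))*(267 + x(8)) = (7 + 9*(-5))*(267 - 16*8) = (7 - 45)*(267 - 128) = -38*139 = -5282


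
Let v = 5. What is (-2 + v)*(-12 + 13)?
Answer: 3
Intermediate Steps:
(-2 + v)*(-12 + 13) = (-2 + 5)*(-12 + 13) = 3*1 = 3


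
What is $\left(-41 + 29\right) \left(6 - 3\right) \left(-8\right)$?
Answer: $288$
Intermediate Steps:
$\left(-41 + 29\right) \left(6 - 3\right) \left(-8\right) = - 12 \left(6 - 3\right) \left(-8\right) = - 12 \cdot 3 \left(-8\right) = \left(-12\right) \left(-24\right) = 288$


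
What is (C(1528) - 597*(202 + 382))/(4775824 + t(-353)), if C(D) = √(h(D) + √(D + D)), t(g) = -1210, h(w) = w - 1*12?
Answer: -58108/795769 + √(379 + √191)/2387307 ≈ -0.073013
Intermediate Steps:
h(w) = -12 + w (h(w) = w - 12 = -12 + w)
C(D) = √(-12 + D + √2*√D) (C(D) = √((-12 + D) + √(D + D)) = √((-12 + D) + √(2*D)) = √((-12 + D) + √2*√D) = √(-12 + D + √2*√D))
(C(1528) - 597*(202 + 382))/(4775824 + t(-353)) = (√(-12 + 1528 + √2*√1528) - 597*(202 + 382))/(4775824 - 1210) = (√(-12 + 1528 + √2*(2*√382)) - 597*584)/4774614 = (√(-12 + 1528 + 4*√191) - 348648)*(1/4774614) = (√(1516 + 4*√191) - 348648)*(1/4774614) = (-348648 + √(1516 + 4*√191))*(1/4774614) = -58108/795769 + √(1516 + 4*√191)/4774614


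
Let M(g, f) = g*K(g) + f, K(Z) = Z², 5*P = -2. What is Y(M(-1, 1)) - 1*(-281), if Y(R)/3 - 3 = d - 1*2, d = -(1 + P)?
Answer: 1411/5 ≈ 282.20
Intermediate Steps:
P = -⅖ (P = (⅕)*(-2) = -⅖ ≈ -0.40000)
d = -⅗ (d = -(1 - ⅖) = -1*⅗ = -⅗ ≈ -0.60000)
M(g, f) = f + g³ (M(g, f) = g*g² + f = g³ + f = f + g³)
Y(R) = 6/5 (Y(R) = 9 + 3*(-⅗ - 1*2) = 9 + 3*(-⅗ - 2) = 9 + 3*(-13/5) = 9 - 39/5 = 6/5)
Y(M(-1, 1)) - 1*(-281) = 6/5 - 1*(-281) = 6/5 + 281 = 1411/5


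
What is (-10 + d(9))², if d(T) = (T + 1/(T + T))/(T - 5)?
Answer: 310249/5184 ≈ 59.847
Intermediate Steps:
d(T) = (T + 1/(2*T))/(-5 + T)
(-10 + d(9))² = (-10 + (½ + 9²)/(9*(-5 + 9)))² = (-10 + (⅑)*(½ + 81)/4)² = (-10 + (⅑)*(¼)*(163/2))² = (-10 + 163/72)² = (-557/72)² = 310249/5184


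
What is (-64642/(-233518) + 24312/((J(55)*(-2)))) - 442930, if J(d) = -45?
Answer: -775267365767/1751385 ≈ -4.4266e+5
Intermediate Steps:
(-64642/(-233518) + 24312/((J(55)*(-2)))) - 442930 = (-64642/(-233518) + 24312/((-45*(-2)))) - 442930 = (-64642*(-1/233518) + 24312/90) - 442930 = (32321/116759 + 24312*(1/90)) - 442930 = (32321/116759 + 4052/15) - 442930 = 473592283/1751385 - 442930 = -775267365767/1751385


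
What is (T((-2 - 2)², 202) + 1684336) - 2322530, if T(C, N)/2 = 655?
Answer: -636884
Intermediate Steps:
T(C, N) = 1310 (T(C, N) = 2*655 = 1310)
(T((-2 - 2)², 202) + 1684336) - 2322530 = (1310 + 1684336) - 2322530 = 1685646 - 2322530 = -636884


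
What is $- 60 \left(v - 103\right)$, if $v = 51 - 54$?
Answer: $6360$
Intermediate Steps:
$v = -3$ ($v = 51 - 54 = -3$)
$- 60 \left(v - 103\right) = - 60 \left(-3 - 103\right) = \left(-60\right) \left(-106\right) = 6360$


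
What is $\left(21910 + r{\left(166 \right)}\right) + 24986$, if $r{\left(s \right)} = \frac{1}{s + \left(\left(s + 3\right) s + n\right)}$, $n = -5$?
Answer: $\frac{1323170641}{28215} \approx 46896.0$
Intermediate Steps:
$r{\left(s \right)} = \frac{1}{-5 + s + s \left(3 + s\right)}$ ($r{\left(s \right)} = \frac{1}{s + \left(\left(s + 3\right) s - 5\right)} = \frac{1}{s + \left(\left(3 + s\right) s - 5\right)} = \frac{1}{s + \left(s \left(3 + s\right) - 5\right)} = \frac{1}{s + \left(-5 + s \left(3 + s\right)\right)} = \frac{1}{-5 + s + s \left(3 + s\right)}$)
$\left(21910 + r{\left(166 \right)}\right) + 24986 = \left(21910 + \frac{1}{-5 + 166^{2} + 4 \cdot 166}\right) + 24986 = \left(21910 + \frac{1}{-5 + 27556 + 664}\right) + 24986 = \left(21910 + \frac{1}{28215}\right) + 24986 = \frac{618190651}{28215} + 24986 = \frac{1323170641}{28215}$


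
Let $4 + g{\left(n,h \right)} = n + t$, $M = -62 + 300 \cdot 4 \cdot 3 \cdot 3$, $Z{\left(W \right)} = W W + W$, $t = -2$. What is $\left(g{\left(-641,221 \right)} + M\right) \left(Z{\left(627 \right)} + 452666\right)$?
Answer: $8541244402$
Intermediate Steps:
$Z{\left(W \right)} = W + W^{2}$ ($Z{\left(W \right)} = W^{2} + W = W + W^{2}$)
$M = 10738$ ($M = -62 + 300 \cdot 12 \cdot 3 = -62 + 300 \cdot 36 = -62 + 10800 = 10738$)
$g{\left(n,h \right)} = -6 + n$ ($g{\left(n,h \right)} = -4 + \left(n - 2\right) = -4 + \left(-2 + n\right) = -6 + n$)
$\left(g{\left(-641,221 \right)} + M\right) \left(Z{\left(627 \right)} + 452666\right) = \left(\left(-6 - 641\right) + 10738\right) \left(627 \left(1 + 627\right) + 452666\right) = \left(-647 + 10738\right) \left(627 \cdot 628 + 452666\right) = 10091 \left(393756 + 452666\right) = 10091 \cdot 846422 = 8541244402$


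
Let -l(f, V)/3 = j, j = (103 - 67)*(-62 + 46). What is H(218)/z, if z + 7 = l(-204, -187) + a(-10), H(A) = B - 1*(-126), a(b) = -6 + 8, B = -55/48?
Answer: 5993/82704 ≈ 0.072463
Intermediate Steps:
j = -576 (j = 36*(-16) = -576)
l(f, V) = 1728 (l(f, V) = -3*(-576) = 1728)
B = -55/48 (B = -55*1/48 = -55/48 ≈ -1.1458)
a(b) = 2
H(A) = 5993/48 (H(A) = -55/48 - 1*(-126) = -55/48 + 126 = 5993/48)
z = 1723 (z = -7 + (1728 + 2) = -7 + 1730 = 1723)
H(218)/z = (5993/48)/1723 = (5993/48)*(1/1723) = 5993/82704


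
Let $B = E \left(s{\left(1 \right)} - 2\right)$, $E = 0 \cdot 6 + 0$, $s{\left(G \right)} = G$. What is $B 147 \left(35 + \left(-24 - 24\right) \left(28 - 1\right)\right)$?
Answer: $0$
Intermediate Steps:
$E = 0$ ($E = 0 + 0 = 0$)
$B = 0$ ($B = 0 \left(1 - 2\right) = 0 \left(-1\right) = 0$)
$B 147 \left(35 + \left(-24 - 24\right) \left(28 - 1\right)\right) = 0 \cdot 147 \left(35 + \left(-24 - 24\right) \left(28 - 1\right)\right) = 0 \left(35 + \left(-24 - 24\right) 27\right) = 0 \left(35 - 1296\right) = 0 \left(-1261\right) = 0$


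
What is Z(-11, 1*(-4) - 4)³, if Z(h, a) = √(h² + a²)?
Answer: 185*√185 ≈ 2516.3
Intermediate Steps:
Z(h, a) = √(a² + h²)
Z(-11, 1*(-4) - 4)³ = (√((1*(-4) - 4)² + (-11)²))³ = (√((-4 - 4)² + 121))³ = (√((-8)² + 121))³ = (√(64 + 121))³ = (√185)³ = 185*√185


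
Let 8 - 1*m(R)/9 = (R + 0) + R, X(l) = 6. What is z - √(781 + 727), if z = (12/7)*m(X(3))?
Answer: -432/7 - 2*√377 ≈ -100.55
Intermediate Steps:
m(R) = 72 - 18*R (m(R) = 72 - 9*((R + 0) + R) = 72 - 9*(R + R) = 72 - 18*R)
z = -432/7 (z = (12/7)*(72 - 18*6) = (12*(⅐))*(72 - 108) = (12/7)*(-36) = -432/7 ≈ -61.714)
z - √(781 + 727) = -432/7 - √(781 + 727) = -432/7 - √1508 = -432/7 - 2*√377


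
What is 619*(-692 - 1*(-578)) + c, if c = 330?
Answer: -70236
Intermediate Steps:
619*(-692 - 1*(-578)) + c = 619*(-692 - 1*(-578)) + 330 = 619*(-692 + 578) + 330 = 619*(-114) + 330 = -70566 + 330 = -70236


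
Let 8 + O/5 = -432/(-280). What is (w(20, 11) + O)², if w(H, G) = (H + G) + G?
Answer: 4624/49 ≈ 94.367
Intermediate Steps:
w(H, G) = H + 2*G (w(H, G) = (G + H) + G = H + 2*G)
O = -226/7 (O = -40 + 5*(-432/(-280)) = -40 + 5*(-432*(-1/280)) = -40 + 5*(54/35) = -40 + 54/7 = -226/7 ≈ -32.286)
(w(20, 11) + O)² = ((20 + 2*11) - 226/7)² = ((20 + 22) - 226/7)² = (42 - 226/7)² = (68/7)² = 4624/49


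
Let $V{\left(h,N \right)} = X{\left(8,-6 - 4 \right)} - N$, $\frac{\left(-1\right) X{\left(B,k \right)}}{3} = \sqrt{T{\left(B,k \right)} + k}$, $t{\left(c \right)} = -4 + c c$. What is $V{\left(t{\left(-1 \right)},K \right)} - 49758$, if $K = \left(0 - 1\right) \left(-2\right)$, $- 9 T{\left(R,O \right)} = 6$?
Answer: $-49760 - 4 i \sqrt{6} \approx -49760.0 - 9.798 i$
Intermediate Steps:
$t{\left(c \right)} = -4 + c^{2}$
$T{\left(R,O \right)} = - \frac{2}{3}$ ($T{\left(R,O \right)} = \left(- \frac{1}{9}\right) 6 = - \frac{2}{3}$)
$K = 2$ ($K = \left(-1\right) \left(-2\right) = 2$)
$X{\left(B,k \right)} = - 3 \sqrt{- \frac{2}{3} + k}$
$V{\left(h,N \right)} = - N - 4 i \sqrt{6}$ ($V{\left(h,N \right)} = - \sqrt{-6 + 9 \left(-6 - 4\right)} - N = - \sqrt{-6 + 9 \left(-10\right)} - N = - \sqrt{-6 - 90} - N = - \sqrt{-96} - N = - 4 i \sqrt{6} - N = - N - 4 i \sqrt{6}$)
$V{\left(t{\left(-1 \right)},K \right)} - 49758 = \left(\left(-1\right) 2 - 4 i \sqrt{6}\right) - 49758 = \left(-2 - 4 i \sqrt{6}\right) - 49758 = -49760 - 4 i \sqrt{6}$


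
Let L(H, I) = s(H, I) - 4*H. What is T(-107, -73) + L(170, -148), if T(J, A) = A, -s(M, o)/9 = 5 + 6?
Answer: -852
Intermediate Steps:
s(M, o) = -99 (s(M, o) = -9*(5 + 6) = -9*11 = -99)
L(H, I) = -99 - 4*H
T(-107, -73) + L(170, -148) = -73 + (-99 - 4*170) = -73 + (-99 - 680) = -73 - 779 = -852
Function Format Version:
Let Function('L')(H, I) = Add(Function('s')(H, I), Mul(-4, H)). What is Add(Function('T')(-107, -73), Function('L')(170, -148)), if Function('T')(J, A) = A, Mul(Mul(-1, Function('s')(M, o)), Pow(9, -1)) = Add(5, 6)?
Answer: -852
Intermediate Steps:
Function('s')(M, o) = -99 (Function('s')(M, o) = Mul(-9, Add(5, 6)) = Mul(-9, 11) = -99)
Function('L')(H, I) = Add(-99, Mul(-4, H))
Add(Function('T')(-107, -73), Function('L')(170, -148)) = Add(-73, Add(-99, Mul(-4, 170))) = Add(-73, Add(-99, -680)) = Add(-73, -779) = -852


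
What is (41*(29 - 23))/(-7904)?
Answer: -123/3952 ≈ -0.031123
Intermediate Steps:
(41*(29 - 23))/(-7904) = (41*6)*(-1/7904) = 246*(-1/7904) = -123/3952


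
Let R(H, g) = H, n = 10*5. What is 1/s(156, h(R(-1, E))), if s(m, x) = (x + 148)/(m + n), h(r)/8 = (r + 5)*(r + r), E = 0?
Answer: 103/42 ≈ 2.4524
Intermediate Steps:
n = 50
h(r) = 16*r*(5 + r) (h(r) = 8*((r + 5)*(r + r)) = 8*((5 + r)*(2*r)) = 8*(2*r*(5 + r)) = 16*r*(5 + r))
s(m, x) = (148 + x)/(50 + m) (s(m, x) = (x + 148)/(m + 50) = (148 + x)/(50 + m))
1/s(156, h(R(-1, E))) = 1/((148 + 16*(-1)*(5 - 1))/(50 + 156)) = 1/((148 + 16*(-1)*4)/206) = 1/((148 - 64)/206) = 1/((1/206)*84) = 1/(42/103) = 103/42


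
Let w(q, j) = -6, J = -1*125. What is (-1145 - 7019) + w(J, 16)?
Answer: -8170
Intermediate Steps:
J = -125
(-1145 - 7019) + w(J, 16) = (-1145 - 7019) - 6 = -8164 - 6 = -8170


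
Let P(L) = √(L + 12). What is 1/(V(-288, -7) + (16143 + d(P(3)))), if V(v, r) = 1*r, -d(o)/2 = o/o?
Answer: 1/16134 ≈ 6.1981e-5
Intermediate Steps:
P(L) = √(12 + L)
d(o) = -2 (d(o) = -2*o/o = -2*1 = -2)
V(v, r) = r
1/(V(-288, -7) + (16143 + d(P(3)))) = 1/(-7 + (16143 - 2)) = 1/(-7 + 16141) = 1/16134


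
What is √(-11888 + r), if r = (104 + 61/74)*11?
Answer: 3*I*√6531610/74 ≈ 103.61*I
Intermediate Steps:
r = 85327/74 (r = (104 + 61*(1/74))*11 = (104 + 61/74)*11 = (7757/74)*11 = 85327/74 ≈ 1153.1)
√(-11888 + r) = √(-11888 + 85327/74) = √(-794385/74) = 3*I*√6531610/74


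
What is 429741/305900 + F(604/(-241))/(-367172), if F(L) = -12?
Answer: 1715136231/1220846900 ≈ 1.4049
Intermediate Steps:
429741/305900 + F(604/(-241))/(-367172) = 429741/305900 - 12/(-367172) = 429741*(1/305900) - 12*(-1/367172) = 429741/305900 + 3/91793 = 1715136231/1220846900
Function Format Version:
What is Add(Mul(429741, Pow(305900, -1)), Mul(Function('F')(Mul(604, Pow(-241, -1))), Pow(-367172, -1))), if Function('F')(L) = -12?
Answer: Rational(1715136231, 1220846900) ≈ 1.4049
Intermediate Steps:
Add(Mul(429741, Pow(305900, -1)), Mul(Function('F')(Mul(604, Pow(-241, -1))), Pow(-367172, -1))) = Add(Mul(429741, Pow(305900, -1)), Mul(-12, Pow(-367172, -1))) = Add(Mul(429741, Rational(1, 305900)), Mul(-12, Rational(-1, 367172))) = Add(Rational(429741, 305900), Rational(3, 91793)) = Rational(1715136231, 1220846900)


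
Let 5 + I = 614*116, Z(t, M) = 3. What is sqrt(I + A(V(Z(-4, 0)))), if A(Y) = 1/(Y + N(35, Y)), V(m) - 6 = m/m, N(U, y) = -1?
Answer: sqrt(2563890)/6 ≈ 266.87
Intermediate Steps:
V(m) = 7 (V(m) = 6 + m/m = 6 + 1 = 7)
I = 71219 (I = -5 + 614*116 = -5 + 71224 = 71219)
A(Y) = 1/(-1 + Y) (A(Y) = 1/(Y - 1) = 1/(-1 + Y))
sqrt(I + A(V(Z(-4, 0)))) = sqrt(71219 + 1/(-1 + 7)) = sqrt(71219 + 1/6) = sqrt(427315/6) = sqrt(2563890)/6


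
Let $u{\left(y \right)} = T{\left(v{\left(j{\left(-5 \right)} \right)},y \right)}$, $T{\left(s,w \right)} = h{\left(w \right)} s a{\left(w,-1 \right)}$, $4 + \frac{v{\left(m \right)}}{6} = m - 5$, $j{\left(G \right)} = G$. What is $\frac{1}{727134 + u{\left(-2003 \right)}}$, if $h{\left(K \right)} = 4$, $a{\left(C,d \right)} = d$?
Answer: $\frac{1}{727470} \approx 1.3746 \cdot 10^{-6}$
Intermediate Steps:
$v{\left(m \right)} = -54 + 6 m$ ($v{\left(m \right)} = -24 + 6 \left(m - 5\right) = -24 + 6 \left(-5 + m\right) = -24 + \left(-30 + 6 m\right) = -54 + 6 m$)
$T{\left(s,w \right)} = - 4 s$ ($T{\left(s,w \right)} = 4 s \left(-1\right) = - 4 s$)
$u{\left(y \right)} = 336$ ($u{\left(y \right)} = - 4 \left(-54 + 6 \left(-5\right)\right) = - 4 \left(-54 - 30\right) = \left(-4\right) \left(-84\right) = 336$)
$\frac{1}{727134 + u{\left(-2003 \right)}} = \frac{1}{727134 + 336} = \frac{1}{727470}$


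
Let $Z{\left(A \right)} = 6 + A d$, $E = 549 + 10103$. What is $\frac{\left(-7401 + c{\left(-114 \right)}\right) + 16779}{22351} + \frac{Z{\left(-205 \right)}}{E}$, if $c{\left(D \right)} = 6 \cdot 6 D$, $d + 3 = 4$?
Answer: $\frac{51730799}{238082852} \approx 0.21728$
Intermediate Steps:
$d = 1$ ($d = -3 + 4 = 1$)
$c{\left(D \right)} = 36 D$
$E = 10652$
$Z{\left(A \right)} = 6 + A$ ($Z{\left(A \right)} = 6 + A 1 = 6 + A$)
$\frac{\left(-7401 + c{\left(-114 \right)}\right) + 16779}{22351} + \frac{Z{\left(-205 \right)}}{E} = \frac{\left(-7401 + 36 \left(-114\right)\right) + 16779}{22351} + \frac{6 - 205}{10652} = \left(\left(-7401 - 4104\right) + 16779\right) \frac{1}{22351} - \frac{199}{10652} = \left(-11505 + 16779\right) \frac{1}{22351} - \frac{199}{10652} = 5274 \cdot \frac{1}{22351} - \frac{199}{10652} = \frac{5274}{22351} - \frac{199}{10652} = \frac{51730799}{238082852}$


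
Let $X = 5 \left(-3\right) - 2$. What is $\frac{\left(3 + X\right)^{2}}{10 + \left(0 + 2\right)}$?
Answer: $\frac{49}{3} \approx 16.333$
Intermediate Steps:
$X = -17$ ($X = -15 - 2 = -17$)
$\frac{\left(3 + X\right)^{2}}{10 + \left(0 + 2\right)} = \frac{\left(3 - 17\right)^{2}}{10 + \left(0 + 2\right)} = \frac{\left(-14\right)^{2}}{10 + 2} = \frac{196}{12} = 196 \cdot \frac{1}{12} = \frac{49}{3}$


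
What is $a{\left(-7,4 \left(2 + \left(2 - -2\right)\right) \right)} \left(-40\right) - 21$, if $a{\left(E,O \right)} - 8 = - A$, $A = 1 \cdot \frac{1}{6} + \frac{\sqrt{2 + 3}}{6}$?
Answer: $- \frac{1003}{3} + \frac{20 \sqrt{5}}{3} \approx -319.43$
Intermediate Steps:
$A = \frac{1}{6} + \frac{\sqrt{5}}{6}$ ($A = 1 \cdot \frac{1}{6} + \sqrt{5} \cdot \frac{1}{6} = \frac{1}{6} + \frac{\sqrt{5}}{6} \approx 0.53934$)
$a{\left(E,O \right)} = \frac{47}{6} - \frac{\sqrt{5}}{6}$ ($a{\left(E,O \right)} = 8 - \left(\frac{1}{6} + \frac{\sqrt{5}}{6}\right) = \frac{47}{6} - \frac{\sqrt{5}}{6}$)
$a{\left(-7,4 \left(2 + \left(2 - -2\right)\right) \right)} \left(-40\right) - 21 = \left(\frac{47}{6} - \frac{\sqrt{5}}{6}\right) \left(-40\right) - 21 = \left(- \frac{940}{3} + \frac{20 \sqrt{5}}{3}\right) - 21 = - \frac{1003}{3} + \frac{20 \sqrt{5}}{3}$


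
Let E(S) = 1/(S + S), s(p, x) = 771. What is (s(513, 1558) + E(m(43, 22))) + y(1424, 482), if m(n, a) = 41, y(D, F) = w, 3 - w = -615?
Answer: 113899/82 ≈ 1389.0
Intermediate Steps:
w = 618 (w = 3 - 1*(-615) = 3 + 615 = 618)
y(D, F) = 618
E(S) = 1/(2*S)
(s(513, 1558) + E(m(43, 22))) + y(1424, 482) = (771 + (½)/41) + 618 = (771 + (½)*(1/41)) + 618 = (771 + 1/82) + 618 = 63223/82 + 618 = 113899/82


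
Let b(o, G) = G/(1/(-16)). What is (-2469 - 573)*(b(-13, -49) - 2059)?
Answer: 3878550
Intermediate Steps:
b(o, G) = -16*G (b(o, G) = G/(-1/16) = G*(-16) = -16*G)
(-2469 - 573)*(b(-13, -49) - 2059) = (-2469 - 573)*(-16*(-49) - 2059) = -3042*(784 - 2059) = -3042*(-1275) = 3878550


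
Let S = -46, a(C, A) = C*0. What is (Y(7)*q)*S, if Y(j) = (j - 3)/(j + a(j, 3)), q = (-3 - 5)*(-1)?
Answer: -1472/7 ≈ -210.29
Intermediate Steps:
a(C, A) = 0
q = 8 (q = -8*(-1) = 8)
Y(j) = (-3 + j)/j (Y(j) = (j - 3)/(j + 0) = (-3 + j)/j)
(Y(7)*q)*S = (((-3 + 7)/7)*8)*(-46) = (((⅐)*4)*8)*(-46) = ((4/7)*8)*(-46) = (32/7)*(-46) = -1472/7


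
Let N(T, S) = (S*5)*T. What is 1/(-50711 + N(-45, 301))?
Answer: -1/118436 ≈ -8.4434e-6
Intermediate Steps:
N(T, S) = 5*S*T (N(T, S) = (5*S)*T = 5*S*T)
1/(-50711 + N(-45, 301)) = 1/(-50711 + 5*301*(-45)) = 1/(-50711 - 67725) = 1/(-118436) = -1/118436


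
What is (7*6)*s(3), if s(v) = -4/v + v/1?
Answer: 70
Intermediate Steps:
s(v) = v - 4/v (s(v) = -4/v + v*1 = -4/v + v = v - 4/v)
(7*6)*s(3) = (7*6)*(3 - 4/3) = 42*(3 - 4*⅓) = 42*(3 - 4/3) = 42*(5/3) = 70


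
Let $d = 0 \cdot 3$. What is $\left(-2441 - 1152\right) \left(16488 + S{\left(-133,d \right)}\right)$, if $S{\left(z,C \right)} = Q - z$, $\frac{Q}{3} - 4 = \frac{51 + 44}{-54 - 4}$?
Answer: $- \frac{3465193397}{58} \approx -5.9745 \cdot 10^{7}$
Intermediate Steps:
$Q = \frac{411}{58}$ ($Q = 12 + 3 \frac{51 + 44}{-54 - 4} = 12 + 3 \frac{95}{-58} = 12 + 3 \cdot 95 \left(- \frac{1}{58}\right) = 12 + 3 \left(- \frac{95}{58}\right) = 12 - \frac{285}{58} = \frac{411}{58} \approx 7.0862$)
$d = 0$
$S{\left(z,C \right)} = \frac{411}{58} - z$
$\left(-2441 - 1152\right) \left(16488 + S{\left(-133,d \right)}\right) = \left(-2441 - 1152\right) \left(16488 + \left(\frac{411}{58} - -133\right)\right) = - 3593 \left(16488 + \left(\frac{411}{58} + 133\right)\right) = - 3593 \left(16488 + \frac{8125}{58}\right) = \left(-3593\right) \frac{964429}{58} = - \frac{3465193397}{58}$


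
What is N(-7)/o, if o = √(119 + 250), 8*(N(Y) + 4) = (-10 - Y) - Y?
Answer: -7*√41/246 ≈ -0.18220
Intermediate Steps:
N(Y) = -21/4 - Y/4 (N(Y) = -4 + ((-10 - Y) - Y)/8 = -4 + (-10 - 2*Y)/8 = -4 + (-5/4 - Y/4) = -21/4 - Y/4)
o = 3*√41 (o = √369 = 3*√41 ≈ 19.209)
N(-7)/o = (-21/4 - ¼*(-7))/((3*√41)) = (-21/4 + 7/4)*(√41/123) = -7*√41/246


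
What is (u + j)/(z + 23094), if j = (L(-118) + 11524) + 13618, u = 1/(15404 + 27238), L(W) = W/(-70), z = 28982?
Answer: 37526196653/77721867720 ≈ 0.48283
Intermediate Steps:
L(W) = -W/70 (L(W) = W*(-1/70) = -W/70)
u = 1/42642 ≈ 2.3451e-5
j = 880029/35 (j = (-1/70*(-118) + 11524) + 13618 = (59/35 + 11524) + 13618 = 403399/35 + 13618 = 880029/35 ≈ 25144.)
(u + j)/(z + 23094) = (1/42642 + 880029/35)/(28982 + 23094) = (37526196653/1492470)/52076 = (37526196653/1492470)*(1/52076) = 37526196653/77721867720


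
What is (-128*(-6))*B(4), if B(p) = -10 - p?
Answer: -10752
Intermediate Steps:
(-128*(-6))*B(4) = (-128*(-6))*(-10 - 1*4) = 768*(-10 - 4) = 768*(-14) = -10752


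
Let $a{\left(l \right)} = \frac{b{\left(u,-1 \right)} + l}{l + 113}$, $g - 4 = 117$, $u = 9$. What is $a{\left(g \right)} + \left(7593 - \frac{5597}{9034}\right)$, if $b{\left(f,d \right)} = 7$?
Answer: $\frac{8025557281}{1056978} \approx 7592.9$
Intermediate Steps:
$g = 121$ ($g = 4 + 117 = 121$)
$a{\left(l \right)} = \frac{7 + l}{113 + l}$ ($a{\left(l \right)} = \frac{7 + l}{l + 113} = \frac{7 + l}{113 + l}$)
$a{\left(g \right)} + \left(7593 - \frac{5597}{9034}\right) = \frac{7 + 121}{113 + 121} + \left(7593 - \frac{5597}{9034}\right) = \frac{1}{234} \cdot 128 + \left(7593 - \frac{5597}{9034}\right) = \frac{64}{117} + \frac{68589565}{9034} = \frac{8025557281}{1056978}$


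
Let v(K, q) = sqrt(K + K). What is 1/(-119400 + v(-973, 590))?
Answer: -59700/7128180973 - I*sqrt(1946)/14256361946 ≈ -8.3752e-6 - 3.0943e-9*I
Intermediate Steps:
v(K, q) = sqrt(2)*sqrt(K) (v(K, q) = sqrt(2*K) = sqrt(2)*sqrt(K))
1/(-119400 + v(-973, 590)) = 1/(-119400 + sqrt(2)*sqrt(-973)) = 1/(-119400 + sqrt(2)*(I*sqrt(973))) = 1/(-119400 + I*sqrt(1946))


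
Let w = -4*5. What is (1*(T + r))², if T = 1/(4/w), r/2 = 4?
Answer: 9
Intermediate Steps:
w = -20
r = 8 (r = 2*4 = 8)
T = -5 (T = 1/(4/(-20)) = 1/(4*(-1/20)) = 1/(-⅕) = -5)
(1*(T + r))² = (1*(-5 + 8))² = (1*3)² = 3² = 9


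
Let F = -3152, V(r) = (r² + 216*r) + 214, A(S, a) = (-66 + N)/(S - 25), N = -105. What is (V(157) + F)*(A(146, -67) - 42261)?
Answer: -284442227496/121 ≈ -2.3508e+9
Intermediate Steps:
A(S, a) = -171/(-25 + S) (A(S, a) = (-66 - 105)/(S - 25) = -171/(-25 + S))
V(r) = 214 + r² + 216*r
(V(157) + F)*(A(146, -67) - 42261) = ((214 + 157² + 216*157) - 3152)*(-171/(-25 + 146) - 42261) = ((214 + 24649 + 33912) - 3152)*(-171/121 - 42261) = (58775 - 3152)*(-171*1/121 - 42261) = 55623*(-171/121 - 42261) = 55623*(-5113752/121) = -284442227496/121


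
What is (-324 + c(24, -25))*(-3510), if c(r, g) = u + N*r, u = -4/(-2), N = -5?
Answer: 1551420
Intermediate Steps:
u = 2 (u = -4*(-1/2) = 2)
c(r, g) = 2 - 5*r
(-324 + c(24, -25))*(-3510) = (-324 + (2 - 5*24))*(-3510) = (-324 + (2 - 120))*(-3510) = (-324 - 118)*(-3510) = -442*(-3510) = 1551420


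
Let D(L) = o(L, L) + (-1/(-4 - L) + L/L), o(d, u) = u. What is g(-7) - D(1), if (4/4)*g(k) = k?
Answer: -46/5 ≈ -9.2000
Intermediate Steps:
D(L) = 1 + L - 1/(-4 - L) (D(L) = L + (-1/(-4 - L) + L/L) = L + (-1/(-4 - L) + 1) = L + (1 - 1/(-4 - L)) = 1 + L - 1/(-4 - L))
g(k) = k
g(-7) - D(1) = -7 - (5 + 1² + 5*1)/(4 + 1) = -7 - (5 + 1 + 5)/5 = -7 - 11/5 = -46/5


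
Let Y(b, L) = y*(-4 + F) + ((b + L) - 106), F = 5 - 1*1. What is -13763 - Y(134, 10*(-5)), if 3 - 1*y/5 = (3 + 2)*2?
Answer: -13741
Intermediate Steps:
y = -35 (y = 15 - 5*(3 + 2)*2 = 15 - 25*2 = 15 - 5*10 = 15 - 50 = -35)
F = 4 (F = 5 - 1 = 4)
Y(b, L) = -106 + L + b (Y(b, L) = -35*(-4 + 4) + ((b + L) - 106) = -35*0 + ((L + b) - 106) = 0 + (-106 + L + b) = -106 + L + b)
-13763 - Y(134, 10*(-5)) = -13763 - (-106 + 10*(-5) + 134) = -13763 - (-106 - 50 + 134) = -13763 - 1*(-22) = -13763 + 22 = -13741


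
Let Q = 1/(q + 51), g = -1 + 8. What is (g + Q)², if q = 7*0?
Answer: 128164/2601 ≈ 49.275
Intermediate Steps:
q = 0
g = 7
Q = 1/51 (Q = 1/(0 + 51) = 1/51 ≈ 0.019608)
(g + Q)² = (7 + 1/51)² = (358/51)² = 128164/2601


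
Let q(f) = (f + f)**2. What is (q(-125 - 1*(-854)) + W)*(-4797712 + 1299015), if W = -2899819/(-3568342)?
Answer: -26539211671884871579/3568342 ≈ -7.4374e+12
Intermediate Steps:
W = 2899819/3568342 (W = -2899819*(-1/3568342) = 2899819/3568342 ≈ 0.81265)
q(f) = 4*f**2 (q(f) = (2*f)**2 = 4*f**2)
(q(-125 - 1*(-854)) + W)*(-4797712 + 1299015) = (4*(-125 - 1*(-854))**2 + 2899819/3568342)*(-4797712 + 1299015) = (4*(-125 + 854)**2 + 2899819/3568342)*(-3498697) = (4*729**2 + 2899819/3568342)*(-3498697) = (4*531441 + 2899819/3568342)*(-3498697) = (2125764 + 2899819/3568342)*(-3498697) = (7585455863107/3568342)*(-3498697) = -26539211671884871579/3568342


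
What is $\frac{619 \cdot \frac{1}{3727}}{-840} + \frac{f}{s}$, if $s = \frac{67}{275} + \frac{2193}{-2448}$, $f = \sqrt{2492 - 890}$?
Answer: $- \frac{619}{3130680} - \frac{39600 \sqrt{178}}{8609} \approx -61.37$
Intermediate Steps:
$f = 3 \sqrt{178}$ ($f = \sqrt{1602} = 3 \sqrt{178} \approx 40.025$)
$s = - \frac{8609}{13200}$ ($s = 67 \cdot \frac{1}{275} + 2193 \left(- \frac{1}{2448}\right) = \frac{67}{275} - \frac{43}{48} = - \frac{8609}{13200} \approx -0.6522$)
$\frac{619 \cdot \frac{1}{3727}}{-840} + \frac{f}{s} = \frac{619 \cdot \frac{1}{3727}}{-840} + \frac{3 \sqrt{178}}{- \frac{8609}{13200}} = 619 \cdot \frac{1}{3727} \left(- \frac{1}{840}\right) + 3 \sqrt{178} \left(- \frac{13200}{8609}\right) = \frac{619}{3727} \left(- \frac{1}{840}\right) - \frac{39600 \sqrt{178}}{8609} = - \frac{619}{3130680} - \frac{39600 \sqrt{178}}{8609}$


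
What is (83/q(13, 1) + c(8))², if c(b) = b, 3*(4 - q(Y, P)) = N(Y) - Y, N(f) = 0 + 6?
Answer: 160801/361 ≈ 445.43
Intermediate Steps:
N(f) = 6
q(Y, P) = 2 + Y/3 (q(Y, P) = 4 - (6 - Y)/3 = 4 + (-2 + Y/3) = 2 + Y/3)
(83/q(13, 1) + c(8))² = (83/(2 + (⅓)*13) + 8)² = (83/(2 + 13/3) + 8)² = (83/(19/3) + 8)² = (83*(3/19) + 8)² = (249/19 + 8)² = (401/19)² = 160801/361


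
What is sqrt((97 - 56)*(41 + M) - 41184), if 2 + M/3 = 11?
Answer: 2*I*sqrt(9599) ≈ 195.95*I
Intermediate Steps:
M = 27 (M = -6 + 3*11 = -6 + 33 = 27)
sqrt((97 - 56)*(41 + M) - 41184) = sqrt((97 - 56)*(41 + 27) - 41184) = sqrt(41*68 - 41184) = sqrt(2788 - 41184) = sqrt(-38396) = 2*I*sqrt(9599)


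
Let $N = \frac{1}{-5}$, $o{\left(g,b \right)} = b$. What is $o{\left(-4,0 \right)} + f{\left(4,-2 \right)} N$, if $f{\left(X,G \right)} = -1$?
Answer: $\frac{1}{5} \approx 0.2$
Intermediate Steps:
$N = - \frac{1}{5} \approx -0.2$
$o{\left(-4,0 \right)} + f{\left(4,-2 \right)} N = 0 - - \frac{1}{5} = 0 + \frac{1}{5} = \frac{1}{5}$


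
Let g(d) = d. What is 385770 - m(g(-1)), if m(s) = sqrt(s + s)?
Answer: 385770 - I*sqrt(2) ≈ 3.8577e+5 - 1.4142*I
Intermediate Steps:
m(s) = sqrt(2)*sqrt(s) (m(s) = sqrt(2*s) = sqrt(2)*sqrt(s))
385770 - m(g(-1)) = 385770 - sqrt(2)*sqrt(-1) = 385770 - sqrt(2)*I = 385770 - I*sqrt(2)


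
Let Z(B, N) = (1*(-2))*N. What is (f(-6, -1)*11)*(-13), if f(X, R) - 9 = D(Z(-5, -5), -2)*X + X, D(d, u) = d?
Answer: 8151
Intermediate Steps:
Z(B, N) = -2*N
f(X, R) = 9 + 11*X (f(X, R) = 9 + ((-2*(-5))*X + X) = 9 + (10*X + X) = 9 + 11*X)
(f(-6, -1)*11)*(-13) = ((9 + 11*(-6))*11)*(-13) = ((9 - 66)*11)*(-13) = -57*11*(-13) = -627*(-13) = 8151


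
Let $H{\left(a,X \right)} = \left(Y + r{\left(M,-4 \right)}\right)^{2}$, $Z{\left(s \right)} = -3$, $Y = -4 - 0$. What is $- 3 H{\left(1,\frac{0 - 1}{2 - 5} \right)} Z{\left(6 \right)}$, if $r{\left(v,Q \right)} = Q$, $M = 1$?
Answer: $576$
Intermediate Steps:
$Y = -4$ ($Y = -4 + 0 = -4$)
$H{\left(a,X \right)} = 64$ ($H{\left(a,X \right)} = \left(-4 - 4\right)^{2} = \left(-8\right)^{2} = 64$)
$- 3 H{\left(1,\frac{0 - 1}{2 - 5} \right)} Z{\left(6 \right)} = \left(-3\right) 64 \left(-3\right) = \left(-192\right) \left(-3\right) = 576$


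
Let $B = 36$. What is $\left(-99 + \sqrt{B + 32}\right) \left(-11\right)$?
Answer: $1089 - 22 \sqrt{17} \approx 998.29$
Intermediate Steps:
$\left(-99 + \sqrt{B + 32}\right) \left(-11\right) = \left(-99 + \sqrt{36 + 32}\right) \left(-11\right) = \left(-99 + \sqrt{68}\right) \left(-11\right) = \left(-99 + 2 \sqrt{17}\right) \left(-11\right) = 1089 - 22 \sqrt{17}$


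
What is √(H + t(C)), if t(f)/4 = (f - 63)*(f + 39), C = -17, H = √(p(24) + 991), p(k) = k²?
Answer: √(-7040 + √1567) ≈ 83.668*I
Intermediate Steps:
H = √1567 (H = √(24² + 991) = √(576 + 991) = √1567 ≈ 39.585)
t(f) = 4*(-63 + f)*(39 + f) (t(f) = 4*((f - 63)*(f + 39)) = 4*((-63 + f)*(39 + f)) = 4*(-63 + f)*(39 + f))
√(H + t(C)) = √(√1567 + (-9828 - 96*(-17) + 4*(-17)²)) = √(√1567 + (-9828 + 1632 + 4*289)) = √(√1567 + (-9828 + 1632 + 1156)) = √(√1567 - 7040) = √(-7040 + √1567)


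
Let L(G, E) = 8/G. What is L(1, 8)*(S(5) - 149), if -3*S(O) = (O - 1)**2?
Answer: -3704/3 ≈ -1234.7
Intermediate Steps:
S(O) = -(-1 + O)**2/3 (S(O) = -(O - 1)**2/3 = -(-1 + O)**2/3)
L(1, 8)*(S(5) - 149) = (8/1)*(-(-1 + 5)**2/3 - 149) = (8*1)*(-1/3*4**2 - 149) = 8*(-1/3*16 - 149) = 8*(-16/3 - 149) = 8*(-463/3) = -3704/3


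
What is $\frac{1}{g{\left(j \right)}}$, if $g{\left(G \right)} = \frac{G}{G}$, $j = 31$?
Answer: $1$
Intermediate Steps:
$g{\left(G \right)} = 1$
$\frac{1}{g{\left(j \right)}} = 1^{-1} = 1$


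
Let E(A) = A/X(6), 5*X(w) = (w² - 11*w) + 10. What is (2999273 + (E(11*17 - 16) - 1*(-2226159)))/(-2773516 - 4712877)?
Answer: -20901557/29945572 ≈ -0.69798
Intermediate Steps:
X(w) = 2 - 11*w/5 + w²/5 (X(w) = ((w² - 11*w) + 10)/5 = (10 + w² - 11*w)/5 = 2 - 11*w/5 + w²/5)
E(A) = -A/4 (E(A) = A/(2 - 11/5*6 + (⅕)*6²) = A/(2 - 66/5 + (⅕)*36) = A/(2 - 66/5 + 36/5) = A/(-4) = A*(-¼) = -A/4)
(2999273 + (E(11*17 - 16) - 1*(-2226159)))/(-2773516 - 4712877) = (2999273 + (-(11*17 - 16)/4 - 1*(-2226159)))/(-2773516 - 4712877) = (2999273 + (-(187 - 16)/4 + 2226159))/(-7486393) = (2999273 + (-¼*171 + 2226159))*(-1/7486393) = (2999273 + (-171/4 + 2226159))*(-1/7486393) = (2999273 + 8904465/4)*(-1/7486393) = (20901557/4)*(-1/7486393) = -20901557/29945572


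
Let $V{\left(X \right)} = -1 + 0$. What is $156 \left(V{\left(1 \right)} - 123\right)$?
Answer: $-19344$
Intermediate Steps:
$V{\left(X \right)} = -1$
$156 \left(V{\left(1 \right)} - 123\right) = 156 \left(-1 - 123\right) = 156 \left(-124\right) = -19344$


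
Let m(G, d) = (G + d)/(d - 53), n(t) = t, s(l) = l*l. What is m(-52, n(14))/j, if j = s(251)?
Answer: 38/2457039 ≈ 1.5466e-5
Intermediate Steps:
s(l) = l**2
m(G, d) = (G + d)/(-53 + d)
j = 63001 (j = 251**2 = 63001)
m(-52, n(14))/j = ((-52 + 14)/(-53 + 14))/63001 = (-38/(-39))*(1/63001) = -1/39*(-38)*(1/63001) = (38/39)*(1/63001) = 38/2457039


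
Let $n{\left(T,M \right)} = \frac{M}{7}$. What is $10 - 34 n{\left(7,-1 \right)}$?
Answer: $\frac{104}{7} \approx 14.857$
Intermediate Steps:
$n{\left(T,M \right)} = \frac{M}{7}$ ($n{\left(T,M \right)} = M \frac{1}{7} = \frac{M}{7}$)
$10 - 34 n{\left(7,-1 \right)} = 10 - 34 \cdot \frac{1}{7} \left(-1\right) = 10 - - \frac{34}{7} = 10 + \frac{34}{7} = \frac{104}{7}$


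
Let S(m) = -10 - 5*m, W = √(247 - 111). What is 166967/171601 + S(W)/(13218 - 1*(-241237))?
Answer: 8496774395/8732946491 - 2*√34/50891 ≈ 0.97273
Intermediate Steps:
W = 2*√34 (W = √136 = 2*√34 ≈ 11.662)
166967/171601 + S(W)/(13218 - 1*(-241237)) = 166967/171601 + (-10 - 10*√34)/(13218 - 1*(-241237)) = 166967*(1/171601) + (-10 - 10*√34)/(13218 + 241237) = 166967/171601 + (-10 - 10*√34)/254455 = 166967/171601 + (-10 - 10*√34)*(1/254455) = 166967/171601 + (-2/50891 - 2*√34/50891) = 8496774395/8732946491 - 2*√34/50891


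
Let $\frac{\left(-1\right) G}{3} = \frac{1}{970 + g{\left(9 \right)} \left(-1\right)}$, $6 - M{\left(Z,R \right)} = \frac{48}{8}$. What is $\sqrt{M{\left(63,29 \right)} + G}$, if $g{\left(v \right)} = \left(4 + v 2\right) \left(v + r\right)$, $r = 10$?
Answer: $\frac{i \sqrt{46}}{92} \approx 0.073721 i$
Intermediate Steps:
$g{\left(v \right)} = \left(4 + 2 v\right) \left(10 + v\right)$ ($g{\left(v \right)} = \left(4 + v 2\right) \left(v + 10\right) = \left(4 + 2 v\right) \left(10 + v\right)$)
$M{\left(Z,R \right)} = 0$ ($M{\left(Z,R \right)} = 6 - \frac{48}{8} = 6 - 48 \cdot \frac{1}{8} = 6 - 6 = 0$)
$G = - \frac{1}{184}$ ($G = - \frac{3}{970 + \left(40 + 2 \cdot 9^{2} + 24 \cdot 9\right) \left(-1\right)} = - \frac{3}{970 + \left(40 + 2 \cdot 81 + 216\right) \left(-1\right)} = - \frac{3}{970 + \left(40 + 162 + 216\right) \left(-1\right)} = - \frac{3}{970 + 418 \left(-1\right)} = - \frac{3}{970 - 418} = - \frac{3}{552} = \left(-3\right) \frac{1}{552} = - \frac{1}{184} \approx -0.0054348$)
$\sqrt{M{\left(63,29 \right)} + G} = \sqrt{0 - \frac{1}{184}} = \sqrt{- \frac{1}{184}} = \frac{i \sqrt{46}}{92}$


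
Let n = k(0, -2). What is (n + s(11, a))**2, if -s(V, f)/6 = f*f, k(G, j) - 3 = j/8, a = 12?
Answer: 11868025/16 ≈ 7.4175e+5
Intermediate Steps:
k(G, j) = 3 + j/8
s(V, f) = -6*f**2 (s(V, f) = -6*f*f = -6*f**2)
n = 11/4 (n = 3 + (1/8)*(-2) = 3 - 1/4 = 11/4 ≈ 2.7500)
(n + s(11, a))**2 = (11/4 - 6*12**2)**2 = (11/4 - 6*144)**2 = (11/4 - 864)**2 = (-3445/4)**2 = 11868025/16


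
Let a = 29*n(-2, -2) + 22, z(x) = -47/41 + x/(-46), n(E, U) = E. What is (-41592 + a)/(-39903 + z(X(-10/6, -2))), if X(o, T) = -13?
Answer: 26170136/25086229 ≈ 1.0432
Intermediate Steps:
z(x) = -47/41 - x/46 (z(x) = -47*1/41 + x*(-1/46) = -47/41 - x/46)
a = -36 (a = 29*(-2) + 22 = -58 + 22 = -36)
(-41592 + a)/(-39903 + z(X(-10/6, -2))) = (-41592 - 36)/(-39903 + (-47/41 - 1/46*(-13))) = -41628/(-39903 + (-47/41 + 13/46)) = -41628/(-39903 - 1629/1886) = -41628/(-75258687/1886) = -41628*(-1886/75258687) = 26170136/25086229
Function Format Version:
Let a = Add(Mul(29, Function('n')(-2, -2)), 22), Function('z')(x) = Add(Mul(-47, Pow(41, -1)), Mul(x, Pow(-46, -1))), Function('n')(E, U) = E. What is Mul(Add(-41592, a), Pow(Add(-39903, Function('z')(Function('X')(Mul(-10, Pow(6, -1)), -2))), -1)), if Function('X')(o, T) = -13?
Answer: Rational(26170136, 25086229) ≈ 1.0432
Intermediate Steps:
Function('z')(x) = Add(Rational(-47, 41), Mul(Rational(-1, 46), x)) (Function('z')(x) = Add(Mul(-47, Rational(1, 41)), Mul(x, Rational(-1, 46))) = Add(Rational(-47, 41), Mul(Rational(-1, 46), x)))
a = -36 (a = Add(Mul(29, -2), 22) = Add(-58, 22) = -36)
Mul(Add(-41592, a), Pow(Add(-39903, Function('z')(Function('X')(Mul(-10, Pow(6, -1)), -2))), -1)) = Mul(Add(-41592, -36), Pow(Add(-39903, Add(Rational(-47, 41), Mul(Rational(-1, 46), -13))), -1)) = Mul(-41628, Pow(Add(-39903, Add(Rational(-47, 41), Rational(13, 46))), -1)) = Mul(-41628, Pow(Add(-39903, Rational(-1629, 1886)), -1)) = Mul(-41628, Pow(Rational(-75258687, 1886), -1)) = Mul(-41628, Rational(-1886, 75258687)) = Rational(26170136, 25086229)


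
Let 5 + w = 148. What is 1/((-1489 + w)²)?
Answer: 1/1811716 ≈ 5.5196e-7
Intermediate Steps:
w = 143 (w = -5 + 148 = 143)
1/((-1489 + w)²) = 1/((-1489 + 143)²) = 1/((-1346)²) = 1/1811716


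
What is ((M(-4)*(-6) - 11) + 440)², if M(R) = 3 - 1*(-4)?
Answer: 149769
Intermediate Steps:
M(R) = 7 (M(R) = 3 + 4 = 7)
((M(-4)*(-6) - 11) + 440)² = ((7*(-6) - 11) + 440)² = ((-42 - 11) + 440)² = (-53 + 440)² = 387² = 149769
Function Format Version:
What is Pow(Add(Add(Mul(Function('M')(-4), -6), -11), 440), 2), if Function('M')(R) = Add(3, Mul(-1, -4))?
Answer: 149769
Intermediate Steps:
Function('M')(R) = 7 (Function('M')(R) = Add(3, 4) = 7)
Pow(Add(Add(Mul(Function('M')(-4), -6), -11), 440), 2) = Pow(Add(Add(Mul(7, -6), -11), 440), 2) = Pow(Add(Add(-42, -11), 440), 2) = Pow(Add(-53, 440), 2) = Pow(387, 2) = 149769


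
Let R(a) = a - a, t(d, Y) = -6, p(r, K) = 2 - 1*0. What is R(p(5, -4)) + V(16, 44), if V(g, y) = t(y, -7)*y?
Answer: -264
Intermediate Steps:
p(r, K) = 2 (p(r, K) = 2 + 0 = 2)
V(g, y) = -6*y
R(a) = 0
R(p(5, -4)) + V(16, 44) = 0 - 6*44 = 0 - 264 = -264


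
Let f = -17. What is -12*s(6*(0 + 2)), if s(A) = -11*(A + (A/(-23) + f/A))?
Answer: 30547/23 ≈ 1328.1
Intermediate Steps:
s(A) = 187/A - 242*A/23 (s(A) = -11*(A + (A/(-23) - 17/A)) = -11*(A + (A*(-1/23) - 17/A)) = -11*(A + (-A/23 - 17/A)) = -11*(A + (-17/A - A/23)) = -11*(-17/A + 22*A/23) = 187/A - 242*A/23)
-12*s(6*(0 + 2)) = -12*(187/((6*(0 + 2))) - 1452*(0 + 2)/23) = -12*(187/((6*2)) - 1452*2/23) = -12*(187/12 - 242/23*12) = -12*(187*(1/12) - 2904/23) = -12*(187/12 - 2904/23) = -12*(-30547/276) = 30547/23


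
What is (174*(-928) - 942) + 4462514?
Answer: 4300100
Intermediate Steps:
(174*(-928) - 942) + 4462514 = (-161472 - 942) + 4462514 = -162414 + 4462514 = 4300100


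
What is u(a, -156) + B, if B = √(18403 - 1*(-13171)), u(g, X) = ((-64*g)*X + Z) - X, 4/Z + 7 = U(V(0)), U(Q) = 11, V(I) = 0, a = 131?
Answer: 1308061 + √31574 ≈ 1.3082e+6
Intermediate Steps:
Z = 1 (Z = 4/(-7 + 11) = 4/4 = 4*(¼) = 1)
u(g, X) = 1 - X - 64*X*g (u(g, X) = ((-64*g)*X + 1) - X = (-64*X*g + 1) - X = (1 - 64*X*g) - X = 1 - X - 64*X*g)
B = √31574 (B = √(18403 + 13171) = √31574 ≈ 177.69)
u(a, -156) + B = (1 - 1*(-156) - 64*(-156)*131) + √31574 = (1 + 156 + 1307904) + √31574 = 1308061 + √31574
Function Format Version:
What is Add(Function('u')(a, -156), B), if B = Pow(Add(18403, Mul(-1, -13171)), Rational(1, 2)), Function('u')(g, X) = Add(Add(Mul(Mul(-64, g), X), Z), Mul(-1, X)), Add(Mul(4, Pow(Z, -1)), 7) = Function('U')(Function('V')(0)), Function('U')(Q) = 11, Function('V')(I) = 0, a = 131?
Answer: Add(1308061, Pow(31574, Rational(1, 2))) ≈ 1.3082e+6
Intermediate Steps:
Z = 1 (Z = Mul(4, Pow(Add(-7, 11), -1)) = Mul(4, Pow(4, -1)) = Mul(4, Rational(1, 4)) = 1)
Function('u')(g, X) = Add(1, Mul(-1, X), Mul(-64, X, g)) (Function('u')(g, X) = Add(Add(Mul(Mul(-64, g), X), 1), Mul(-1, X)) = Add(Add(Mul(-64, X, g), 1), Mul(-1, X)) = Add(Add(1, Mul(-64, X, g)), Mul(-1, X)) = Add(1, Mul(-1, X), Mul(-64, X, g)))
B = Pow(31574, Rational(1, 2)) (B = Pow(Add(18403, 13171), Rational(1, 2)) = Pow(31574, Rational(1, 2)) ≈ 177.69)
Add(Function('u')(a, -156), B) = Add(Add(1, Mul(-1, -156), Mul(-64, -156, 131)), Pow(31574, Rational(1, 2))) = Add(Add(1, 156, 1307904), Pow(31574, Rational(1, 2))) = Add(1308061, Pow(31574, Rational(1, 2)))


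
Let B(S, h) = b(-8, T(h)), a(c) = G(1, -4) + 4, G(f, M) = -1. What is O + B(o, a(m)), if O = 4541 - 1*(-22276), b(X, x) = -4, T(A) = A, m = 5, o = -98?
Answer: 26813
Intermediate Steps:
a(c) = 3 (a(c) = -1 + 4 = 3)
B(S, h) = -4
O = 26817 (O = 4541 + 22276 = 26817)
O + B(o, a(m)) = 26817 - 4 = 26813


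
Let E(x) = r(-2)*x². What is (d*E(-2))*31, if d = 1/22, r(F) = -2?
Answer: -124/11 ≈ -11.273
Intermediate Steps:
d = 1/22 ≈ 0.045455
E(x) = -2*x²
(d*E(-2))*31 = ((-2*(-2)²)/22)*31 = ((-2*4)/22)*31 = ((1/22)*(-8))*31 = -4/11*31 = -124/11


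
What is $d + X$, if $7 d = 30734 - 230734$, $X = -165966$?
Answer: $- \frac{1361762}{7} \approx -1.9454 \cdot 10^{5}$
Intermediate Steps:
$d = - \frac{200000}{7}$ ($d = \frac{30734 - 230734}{7} = \frac{1}{7} \left(-200000\right) = - \frac{200000}{7} \approx -28571.0$)
$d + X = - \frac{200000}{7} - 165966 = - \frac{1361762}{7}$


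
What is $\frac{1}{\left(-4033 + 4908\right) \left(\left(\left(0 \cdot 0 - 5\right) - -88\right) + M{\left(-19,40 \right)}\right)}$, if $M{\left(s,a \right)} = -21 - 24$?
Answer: $\frac{1}{33250} \approx 3.0075 \cdot 10^{-5}$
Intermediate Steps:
$M{\left(s,a \right)} = -45$ ($M{\left(s,a \right)} = -21 - 24 = -45$)
$\frac{1}{\left(-4033 + 4908\right) \left(\left(\left(0 \cdot 0 - 5\right) - -88\right) + M{\left(-19,40 \right)}\right)} = \frac{1}{\left(-4033 + 4908\right) \left(\left(\left(0 \cdot 0 - 5\right) - -88\right) - 45\right)} = \frac{1}{875 \left(\left(\left(0 - 5\right) + 88\right) - 45\right)} = \frac{1}{875 \left(\left(-5 + 88\right) - 45\right)} = \frac{1}{875 \left(83 - 45\right)} = \frac{1}{875 \cdot 38} = \frac{1}{33250}$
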